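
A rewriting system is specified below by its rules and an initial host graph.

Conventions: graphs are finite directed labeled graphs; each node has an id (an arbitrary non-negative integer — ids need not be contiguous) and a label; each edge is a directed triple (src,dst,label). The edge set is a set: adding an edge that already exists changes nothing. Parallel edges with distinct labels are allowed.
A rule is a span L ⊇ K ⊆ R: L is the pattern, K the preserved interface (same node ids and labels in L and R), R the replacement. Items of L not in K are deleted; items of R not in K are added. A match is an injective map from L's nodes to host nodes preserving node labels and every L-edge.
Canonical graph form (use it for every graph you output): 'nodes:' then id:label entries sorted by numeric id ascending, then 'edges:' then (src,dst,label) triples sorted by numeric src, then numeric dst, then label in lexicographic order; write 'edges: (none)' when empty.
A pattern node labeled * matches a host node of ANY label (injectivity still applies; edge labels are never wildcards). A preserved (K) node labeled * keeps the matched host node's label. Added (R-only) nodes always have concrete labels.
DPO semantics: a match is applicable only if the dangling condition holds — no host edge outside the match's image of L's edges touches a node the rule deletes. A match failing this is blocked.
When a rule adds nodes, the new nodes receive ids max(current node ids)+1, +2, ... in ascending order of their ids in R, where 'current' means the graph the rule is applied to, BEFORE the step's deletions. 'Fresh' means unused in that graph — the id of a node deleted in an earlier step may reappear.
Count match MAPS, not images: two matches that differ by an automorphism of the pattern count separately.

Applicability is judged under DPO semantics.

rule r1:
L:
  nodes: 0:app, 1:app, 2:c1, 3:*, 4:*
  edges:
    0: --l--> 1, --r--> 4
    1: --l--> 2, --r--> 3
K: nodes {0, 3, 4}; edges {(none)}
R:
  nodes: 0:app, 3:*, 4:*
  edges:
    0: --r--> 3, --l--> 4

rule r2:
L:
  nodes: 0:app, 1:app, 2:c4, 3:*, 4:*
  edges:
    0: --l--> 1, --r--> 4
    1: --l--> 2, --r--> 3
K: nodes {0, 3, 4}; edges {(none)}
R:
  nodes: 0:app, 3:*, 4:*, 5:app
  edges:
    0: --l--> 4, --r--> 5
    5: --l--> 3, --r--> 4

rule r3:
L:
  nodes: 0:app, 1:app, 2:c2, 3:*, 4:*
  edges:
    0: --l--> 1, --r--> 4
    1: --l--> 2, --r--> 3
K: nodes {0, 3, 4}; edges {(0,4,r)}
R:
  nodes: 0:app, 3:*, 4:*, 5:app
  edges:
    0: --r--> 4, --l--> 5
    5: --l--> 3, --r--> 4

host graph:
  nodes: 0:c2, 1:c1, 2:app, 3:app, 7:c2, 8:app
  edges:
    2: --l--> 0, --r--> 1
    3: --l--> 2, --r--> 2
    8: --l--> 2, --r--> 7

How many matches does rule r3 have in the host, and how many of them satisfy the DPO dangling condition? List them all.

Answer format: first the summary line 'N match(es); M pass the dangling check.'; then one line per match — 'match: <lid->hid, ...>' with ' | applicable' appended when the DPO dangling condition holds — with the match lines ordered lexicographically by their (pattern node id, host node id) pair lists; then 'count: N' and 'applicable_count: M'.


1 match(es); 0 pass the dangling check.
match: 0->8, 1->2, 2->0, 3->1, 4->7
count: 1
applicable_count: 0


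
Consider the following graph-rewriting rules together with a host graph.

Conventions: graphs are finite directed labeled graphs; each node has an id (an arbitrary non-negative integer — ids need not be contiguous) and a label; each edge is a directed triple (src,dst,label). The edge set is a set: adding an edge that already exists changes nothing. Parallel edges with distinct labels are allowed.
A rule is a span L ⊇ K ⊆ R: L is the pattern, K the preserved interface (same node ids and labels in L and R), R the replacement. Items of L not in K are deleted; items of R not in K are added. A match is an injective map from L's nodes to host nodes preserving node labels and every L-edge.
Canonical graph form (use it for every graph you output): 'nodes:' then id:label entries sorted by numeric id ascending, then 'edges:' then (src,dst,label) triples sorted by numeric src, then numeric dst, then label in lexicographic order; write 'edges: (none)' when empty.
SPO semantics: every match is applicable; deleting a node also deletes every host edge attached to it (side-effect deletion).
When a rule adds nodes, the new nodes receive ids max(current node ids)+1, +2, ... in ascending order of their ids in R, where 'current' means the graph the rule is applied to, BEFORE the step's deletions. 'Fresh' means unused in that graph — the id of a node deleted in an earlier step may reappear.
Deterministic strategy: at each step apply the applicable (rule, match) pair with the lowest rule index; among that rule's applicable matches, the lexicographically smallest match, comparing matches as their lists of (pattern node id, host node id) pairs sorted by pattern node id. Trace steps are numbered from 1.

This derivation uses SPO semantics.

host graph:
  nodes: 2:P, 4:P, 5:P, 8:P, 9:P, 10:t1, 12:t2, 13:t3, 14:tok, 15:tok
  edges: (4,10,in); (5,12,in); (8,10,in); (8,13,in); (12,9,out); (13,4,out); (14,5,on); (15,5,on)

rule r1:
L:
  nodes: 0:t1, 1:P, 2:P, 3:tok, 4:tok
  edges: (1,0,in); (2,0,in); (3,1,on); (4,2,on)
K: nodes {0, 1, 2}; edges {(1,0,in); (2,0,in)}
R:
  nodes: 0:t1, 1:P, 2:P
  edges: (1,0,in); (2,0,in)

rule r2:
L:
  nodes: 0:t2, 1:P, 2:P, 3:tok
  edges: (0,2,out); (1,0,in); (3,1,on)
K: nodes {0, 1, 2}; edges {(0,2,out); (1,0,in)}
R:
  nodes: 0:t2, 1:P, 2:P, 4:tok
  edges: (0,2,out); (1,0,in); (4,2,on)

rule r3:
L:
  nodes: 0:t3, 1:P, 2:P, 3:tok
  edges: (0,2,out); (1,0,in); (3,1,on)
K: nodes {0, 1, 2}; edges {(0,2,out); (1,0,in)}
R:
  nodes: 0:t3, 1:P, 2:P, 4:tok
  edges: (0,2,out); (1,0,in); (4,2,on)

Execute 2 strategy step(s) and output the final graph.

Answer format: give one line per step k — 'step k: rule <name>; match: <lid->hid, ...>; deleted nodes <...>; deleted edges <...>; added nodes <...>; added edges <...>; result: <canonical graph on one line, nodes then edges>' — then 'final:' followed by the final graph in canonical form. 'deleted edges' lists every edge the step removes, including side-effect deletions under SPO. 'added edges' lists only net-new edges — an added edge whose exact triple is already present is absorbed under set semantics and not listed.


step 1: rule r2; match: 0->12, 1->5, 2->9, 3->14; deleted nodes 14; deleted edges (14,5,on); added nodes 16; added edges (16,9,on); result: nodes: 2:P, 4:P, 5:P, 8:P, 9:P, 10:t1, 12:t2, 13:t3, 15:tok, 16:tok edges: (4,10,in); (5,12,in); (8,10,in); (8,13,in); (12,9,out); (13,4,out); (15,5,on); (16,9,on)
step 2: rule r2; match: 0->12, 1->5, 2->9, 3->15; deleted nodes 15; deleted edges (15,5,on); added nodes 17; added edges (17,9,on); result: nodes: 2:P, 4:P, 5:P, 8:P, 9:P, 10:t1, 12:t2, 13:t3, 16:tok, 17:tok edges: (4,10,in); (5,12,in); (8,10,in); (8,13,in); (12,9,out); (13,4,out); (16,9,on); (17,9,on)
final:
nodes: 2:P, 4:P, 5:P, 8:P, 9:P, 10:t1, 12:t2, 13:t3, 16:tok, 17:tok
edges: (4,10,in); (5,12,in); (8,10,in); (8,13,in); (12,9,out); (13,4,out); (16,9,on); (17,9,on)


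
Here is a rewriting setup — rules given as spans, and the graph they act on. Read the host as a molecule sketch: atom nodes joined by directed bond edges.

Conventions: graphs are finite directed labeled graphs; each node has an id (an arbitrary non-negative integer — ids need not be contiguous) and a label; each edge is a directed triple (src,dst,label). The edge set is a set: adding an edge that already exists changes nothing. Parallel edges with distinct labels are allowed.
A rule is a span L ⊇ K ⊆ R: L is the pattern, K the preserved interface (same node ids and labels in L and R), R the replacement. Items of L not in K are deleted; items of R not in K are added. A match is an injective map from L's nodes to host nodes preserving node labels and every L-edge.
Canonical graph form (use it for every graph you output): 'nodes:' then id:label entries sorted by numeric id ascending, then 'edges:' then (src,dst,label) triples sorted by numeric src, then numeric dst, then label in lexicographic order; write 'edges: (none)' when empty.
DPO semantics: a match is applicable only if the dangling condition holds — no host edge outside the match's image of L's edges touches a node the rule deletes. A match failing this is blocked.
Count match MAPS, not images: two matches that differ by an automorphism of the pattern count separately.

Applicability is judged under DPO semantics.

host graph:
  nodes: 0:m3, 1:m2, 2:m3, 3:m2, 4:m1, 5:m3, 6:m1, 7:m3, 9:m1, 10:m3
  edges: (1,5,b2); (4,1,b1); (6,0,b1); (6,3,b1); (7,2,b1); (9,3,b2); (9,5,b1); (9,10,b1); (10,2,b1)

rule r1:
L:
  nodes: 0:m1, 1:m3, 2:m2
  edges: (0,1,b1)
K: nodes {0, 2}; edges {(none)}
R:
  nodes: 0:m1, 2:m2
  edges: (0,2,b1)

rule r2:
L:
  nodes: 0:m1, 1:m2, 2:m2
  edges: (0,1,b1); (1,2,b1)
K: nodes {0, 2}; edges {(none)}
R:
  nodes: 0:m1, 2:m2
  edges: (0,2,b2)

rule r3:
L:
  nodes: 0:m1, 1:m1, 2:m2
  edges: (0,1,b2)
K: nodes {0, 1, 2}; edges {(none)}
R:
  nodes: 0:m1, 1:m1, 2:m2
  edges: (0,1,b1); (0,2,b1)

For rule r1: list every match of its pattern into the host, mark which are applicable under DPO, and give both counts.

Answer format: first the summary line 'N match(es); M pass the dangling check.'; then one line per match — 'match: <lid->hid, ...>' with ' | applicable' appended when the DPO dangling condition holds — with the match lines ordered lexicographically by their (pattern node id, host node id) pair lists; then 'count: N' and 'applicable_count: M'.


6 match(es); 2 pass the dangling check.
match: 0->6, 1->0, 2->1 | applicable
match: 0->6, 1->0, 2->3 | applicable
match: 0->9, 1->5, 2->1
match: 0->9, 1->5, 2->3
match: 0->9, 1->10, 2->1
match: 0->9, 1->10, 2->3
count: 6
applicable_count: 2


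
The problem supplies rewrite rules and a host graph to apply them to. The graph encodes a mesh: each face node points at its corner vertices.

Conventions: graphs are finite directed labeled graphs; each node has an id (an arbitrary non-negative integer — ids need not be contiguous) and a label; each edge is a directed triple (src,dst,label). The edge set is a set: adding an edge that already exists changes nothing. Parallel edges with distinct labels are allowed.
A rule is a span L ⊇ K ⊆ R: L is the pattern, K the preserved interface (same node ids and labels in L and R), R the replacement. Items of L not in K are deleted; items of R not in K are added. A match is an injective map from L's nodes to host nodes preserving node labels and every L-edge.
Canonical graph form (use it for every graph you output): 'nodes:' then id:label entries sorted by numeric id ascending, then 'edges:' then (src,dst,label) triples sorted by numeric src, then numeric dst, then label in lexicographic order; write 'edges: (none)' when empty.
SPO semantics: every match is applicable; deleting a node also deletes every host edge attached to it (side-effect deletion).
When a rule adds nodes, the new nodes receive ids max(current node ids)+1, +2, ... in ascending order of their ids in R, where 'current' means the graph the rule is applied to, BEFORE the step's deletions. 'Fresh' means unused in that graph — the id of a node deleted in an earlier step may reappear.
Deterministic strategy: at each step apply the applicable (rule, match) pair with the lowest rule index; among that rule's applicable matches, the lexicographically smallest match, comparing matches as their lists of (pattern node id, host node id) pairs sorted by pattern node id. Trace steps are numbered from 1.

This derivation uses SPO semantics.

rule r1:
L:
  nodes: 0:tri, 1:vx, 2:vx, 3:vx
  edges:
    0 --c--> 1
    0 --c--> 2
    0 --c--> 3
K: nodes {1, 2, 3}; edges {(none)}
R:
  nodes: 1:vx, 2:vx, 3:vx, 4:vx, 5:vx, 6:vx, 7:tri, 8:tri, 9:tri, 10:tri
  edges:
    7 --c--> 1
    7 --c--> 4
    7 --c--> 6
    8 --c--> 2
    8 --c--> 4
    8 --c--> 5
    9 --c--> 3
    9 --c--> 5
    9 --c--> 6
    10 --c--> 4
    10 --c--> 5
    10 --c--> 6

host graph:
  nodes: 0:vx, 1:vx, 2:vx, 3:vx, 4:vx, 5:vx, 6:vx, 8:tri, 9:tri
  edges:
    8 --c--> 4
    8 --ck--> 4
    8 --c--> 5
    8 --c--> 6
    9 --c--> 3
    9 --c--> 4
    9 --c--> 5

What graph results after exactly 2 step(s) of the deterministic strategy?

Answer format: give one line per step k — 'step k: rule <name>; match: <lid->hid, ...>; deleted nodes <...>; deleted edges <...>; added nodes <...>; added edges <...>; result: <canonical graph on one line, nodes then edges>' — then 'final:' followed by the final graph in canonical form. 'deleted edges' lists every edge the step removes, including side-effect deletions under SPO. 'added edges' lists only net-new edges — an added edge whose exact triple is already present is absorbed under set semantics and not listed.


step 1: rule r1; match: 0->8, 1->4, 2->5, 3->6; deleted nodes 8; deleted edges (8,4,c); (8,4,ck); (8,5,c); (8,6,c); added nodes 10, 11, 12, 13, 14, 15, 16; added edges (13,4,c); (13,10,c); (13,12,c); (14,5,c); (14,10,c); (14,11,c); (15,6,c); (15,11,c); (15,12,c); (16,10,c); (16,11,c); (16,12,c); result: nodes: 0:vx, 1:vx, 2:vx, 3:vx, 4:vx, 5:vx, 6:vx, 9:tri, 10:vx, 11:vx, 12:vx, 13:tri, 14:tri, 15:tri, 16:tri edges: (9,3,c); (9,4,c); (9,5,c); (13,4,c); (13,10,c); (13,12,c); (14,5,c); (14,10,c); (14,11,c); (15,6,c); (15,11,c); (15,12,c); (16,10,c); (16,11,c); (16,12,c)
step 2: rule r1; match: 0->9, 1->3, 2->4, 3->5; deleted nodes 9; deleted edges (9,3,c); (9,4,c); (9,5,c); added nodes 17, 18, 19, 20, 21, 22, 23; added edges (20,3,c); (20,17,c); (20,19,c); (21,4,c); (21,17,c); (21,18,c); (22,5,c); (22,18,c); (22,19,c); (23,17,c); (23,18,c); (23,19,c); result: nodes: 0:vx, 1:vx, 2:vx, 3:vx, 4:vx, 5:vx, 6:vx, 10:vx, 11:vx, 12:vx, 13:tri, 14:tri, 15:tri, 16:tri, 17:vx, 18:vx, 19:vx, 20:tri, 21:tri, 22:tri, 23:tri edges: (13,4,c); (13,10,c); (13,12,c); (14,5,c); (14,10,c); (14,11,c); (15,6,c); (15,11,c); (15,12,c); (16,10,c); (16,11,c); (16,12,c); (20,3,c); (20,17,c); (20,19,c); (21,4,c); (21,17,c); (21,18,c); (22,5,c); (22,18,c); (22,19,c); (23,17,c); (23,18,c); (23,19,c)
final:
nodes: 0:vx, 1:vx, 2:vx, 3:vx, 4:vx, 5:vx, 6:vx, 10:vx, 11:vx, 12:vx, 13:tri, 14:tri, 15:tri, 16:tri, 17:vx, 18:vx, 19:vx, 20:tri, 21:tri, 22:tri, 23:tri
edges: (13,4,c); (13,10,c); (13,12,c); (14,5,c); (14,10,c); (14,11,c); (15,6,c); (15,11,c); (15,12,c); (16,10,c); (16,11,c); (16,12,c); (20,3,c); (20,17,c); (20,19,c); (21,4,c); (21,17,c); (21,18,c); (22,5,c); (22,18,c); (22,19,c); (23,17,c); (23,18,c); (23,19,c)


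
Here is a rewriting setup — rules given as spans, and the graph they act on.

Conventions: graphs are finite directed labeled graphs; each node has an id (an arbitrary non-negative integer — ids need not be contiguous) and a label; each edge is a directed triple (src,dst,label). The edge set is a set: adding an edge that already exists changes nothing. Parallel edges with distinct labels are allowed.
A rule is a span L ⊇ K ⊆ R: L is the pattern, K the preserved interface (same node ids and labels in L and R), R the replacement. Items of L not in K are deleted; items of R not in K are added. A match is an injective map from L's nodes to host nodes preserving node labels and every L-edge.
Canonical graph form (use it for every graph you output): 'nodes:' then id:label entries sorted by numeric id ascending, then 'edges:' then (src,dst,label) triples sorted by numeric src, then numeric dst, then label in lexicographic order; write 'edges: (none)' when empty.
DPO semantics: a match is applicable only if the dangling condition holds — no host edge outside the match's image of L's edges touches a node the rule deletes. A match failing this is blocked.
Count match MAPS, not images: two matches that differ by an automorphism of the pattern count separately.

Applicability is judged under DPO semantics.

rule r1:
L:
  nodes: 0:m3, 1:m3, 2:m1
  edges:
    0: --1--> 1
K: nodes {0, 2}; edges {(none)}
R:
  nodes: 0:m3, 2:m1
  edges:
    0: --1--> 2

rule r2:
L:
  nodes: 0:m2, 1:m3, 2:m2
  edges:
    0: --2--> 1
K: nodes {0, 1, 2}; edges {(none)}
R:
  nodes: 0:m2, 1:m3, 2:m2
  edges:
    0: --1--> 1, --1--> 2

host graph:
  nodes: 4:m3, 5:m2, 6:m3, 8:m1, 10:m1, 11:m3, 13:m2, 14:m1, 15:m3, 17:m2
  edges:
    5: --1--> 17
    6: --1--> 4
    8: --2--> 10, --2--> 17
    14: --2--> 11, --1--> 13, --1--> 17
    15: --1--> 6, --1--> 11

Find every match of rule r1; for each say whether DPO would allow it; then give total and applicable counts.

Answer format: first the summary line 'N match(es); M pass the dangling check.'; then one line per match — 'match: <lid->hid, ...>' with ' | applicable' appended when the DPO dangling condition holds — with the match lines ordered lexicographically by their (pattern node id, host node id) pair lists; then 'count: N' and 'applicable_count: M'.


9 match(es); 3 pass the dangling check.
match: 0->6, 1->4, 2->8 | applicable
match: 0->6, 1->4, 2->10 | applicable
match: 0->6, 1->4, 2->14 | applicable
match: 0->15, 1->6, 2->8
match: 0->15, 1->6, 2->10
match: 0->15, 1->6, 2->14
match: 0->15, 1->11, 2->8
match: 0->15, 1->11, 2->10
match: 0->15, 1->11, 2->14
count: 9
applicable_count: 3


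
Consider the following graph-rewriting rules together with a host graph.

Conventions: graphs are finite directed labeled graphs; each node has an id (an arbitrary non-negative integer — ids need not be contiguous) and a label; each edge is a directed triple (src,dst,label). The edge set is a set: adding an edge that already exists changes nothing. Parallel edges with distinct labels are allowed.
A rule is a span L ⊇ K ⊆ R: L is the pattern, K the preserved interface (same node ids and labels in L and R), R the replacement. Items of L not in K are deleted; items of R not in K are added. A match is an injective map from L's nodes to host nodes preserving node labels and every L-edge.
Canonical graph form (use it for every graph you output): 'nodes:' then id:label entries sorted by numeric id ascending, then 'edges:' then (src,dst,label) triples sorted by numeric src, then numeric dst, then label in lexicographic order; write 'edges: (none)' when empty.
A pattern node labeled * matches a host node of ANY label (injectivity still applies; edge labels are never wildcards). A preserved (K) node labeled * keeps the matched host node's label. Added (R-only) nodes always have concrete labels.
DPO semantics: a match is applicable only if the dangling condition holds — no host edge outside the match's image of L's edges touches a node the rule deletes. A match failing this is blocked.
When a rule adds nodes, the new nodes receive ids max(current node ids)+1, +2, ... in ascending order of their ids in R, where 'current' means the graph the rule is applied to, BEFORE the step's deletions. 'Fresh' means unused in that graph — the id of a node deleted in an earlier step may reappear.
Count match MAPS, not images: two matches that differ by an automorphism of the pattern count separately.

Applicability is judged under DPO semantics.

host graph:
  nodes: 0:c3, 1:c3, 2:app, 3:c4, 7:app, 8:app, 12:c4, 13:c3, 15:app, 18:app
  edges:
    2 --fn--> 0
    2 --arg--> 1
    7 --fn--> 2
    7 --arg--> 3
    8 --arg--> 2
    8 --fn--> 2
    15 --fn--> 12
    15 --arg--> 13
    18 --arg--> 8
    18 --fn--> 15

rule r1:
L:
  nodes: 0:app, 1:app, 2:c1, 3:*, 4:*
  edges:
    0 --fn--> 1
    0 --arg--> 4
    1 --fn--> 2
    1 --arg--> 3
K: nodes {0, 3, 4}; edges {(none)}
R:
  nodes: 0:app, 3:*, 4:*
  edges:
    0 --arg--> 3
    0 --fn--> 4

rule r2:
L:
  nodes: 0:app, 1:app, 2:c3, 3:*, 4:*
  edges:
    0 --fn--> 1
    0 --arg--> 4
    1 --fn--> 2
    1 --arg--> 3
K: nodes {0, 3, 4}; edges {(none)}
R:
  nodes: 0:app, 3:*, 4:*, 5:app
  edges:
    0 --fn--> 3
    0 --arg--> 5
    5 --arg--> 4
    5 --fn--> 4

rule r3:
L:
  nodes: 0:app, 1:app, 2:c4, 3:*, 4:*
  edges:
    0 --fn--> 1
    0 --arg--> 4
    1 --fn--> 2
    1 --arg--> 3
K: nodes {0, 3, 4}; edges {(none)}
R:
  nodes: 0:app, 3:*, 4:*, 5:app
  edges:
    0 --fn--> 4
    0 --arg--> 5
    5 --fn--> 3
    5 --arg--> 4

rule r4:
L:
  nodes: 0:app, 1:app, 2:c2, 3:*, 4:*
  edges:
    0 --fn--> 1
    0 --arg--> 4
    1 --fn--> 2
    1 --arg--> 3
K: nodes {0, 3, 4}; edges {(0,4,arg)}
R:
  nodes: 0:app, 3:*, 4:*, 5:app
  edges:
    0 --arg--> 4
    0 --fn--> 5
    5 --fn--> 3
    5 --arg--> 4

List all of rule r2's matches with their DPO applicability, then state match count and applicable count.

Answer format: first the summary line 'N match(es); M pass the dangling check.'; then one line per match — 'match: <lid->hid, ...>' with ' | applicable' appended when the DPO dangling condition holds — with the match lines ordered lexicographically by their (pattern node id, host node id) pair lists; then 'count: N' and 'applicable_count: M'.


1 match(es); 0 pass the dangling check.
match: 0->7, 1->2, 2->0, 3->1, 4->3
count: 1
applicable_count: 0


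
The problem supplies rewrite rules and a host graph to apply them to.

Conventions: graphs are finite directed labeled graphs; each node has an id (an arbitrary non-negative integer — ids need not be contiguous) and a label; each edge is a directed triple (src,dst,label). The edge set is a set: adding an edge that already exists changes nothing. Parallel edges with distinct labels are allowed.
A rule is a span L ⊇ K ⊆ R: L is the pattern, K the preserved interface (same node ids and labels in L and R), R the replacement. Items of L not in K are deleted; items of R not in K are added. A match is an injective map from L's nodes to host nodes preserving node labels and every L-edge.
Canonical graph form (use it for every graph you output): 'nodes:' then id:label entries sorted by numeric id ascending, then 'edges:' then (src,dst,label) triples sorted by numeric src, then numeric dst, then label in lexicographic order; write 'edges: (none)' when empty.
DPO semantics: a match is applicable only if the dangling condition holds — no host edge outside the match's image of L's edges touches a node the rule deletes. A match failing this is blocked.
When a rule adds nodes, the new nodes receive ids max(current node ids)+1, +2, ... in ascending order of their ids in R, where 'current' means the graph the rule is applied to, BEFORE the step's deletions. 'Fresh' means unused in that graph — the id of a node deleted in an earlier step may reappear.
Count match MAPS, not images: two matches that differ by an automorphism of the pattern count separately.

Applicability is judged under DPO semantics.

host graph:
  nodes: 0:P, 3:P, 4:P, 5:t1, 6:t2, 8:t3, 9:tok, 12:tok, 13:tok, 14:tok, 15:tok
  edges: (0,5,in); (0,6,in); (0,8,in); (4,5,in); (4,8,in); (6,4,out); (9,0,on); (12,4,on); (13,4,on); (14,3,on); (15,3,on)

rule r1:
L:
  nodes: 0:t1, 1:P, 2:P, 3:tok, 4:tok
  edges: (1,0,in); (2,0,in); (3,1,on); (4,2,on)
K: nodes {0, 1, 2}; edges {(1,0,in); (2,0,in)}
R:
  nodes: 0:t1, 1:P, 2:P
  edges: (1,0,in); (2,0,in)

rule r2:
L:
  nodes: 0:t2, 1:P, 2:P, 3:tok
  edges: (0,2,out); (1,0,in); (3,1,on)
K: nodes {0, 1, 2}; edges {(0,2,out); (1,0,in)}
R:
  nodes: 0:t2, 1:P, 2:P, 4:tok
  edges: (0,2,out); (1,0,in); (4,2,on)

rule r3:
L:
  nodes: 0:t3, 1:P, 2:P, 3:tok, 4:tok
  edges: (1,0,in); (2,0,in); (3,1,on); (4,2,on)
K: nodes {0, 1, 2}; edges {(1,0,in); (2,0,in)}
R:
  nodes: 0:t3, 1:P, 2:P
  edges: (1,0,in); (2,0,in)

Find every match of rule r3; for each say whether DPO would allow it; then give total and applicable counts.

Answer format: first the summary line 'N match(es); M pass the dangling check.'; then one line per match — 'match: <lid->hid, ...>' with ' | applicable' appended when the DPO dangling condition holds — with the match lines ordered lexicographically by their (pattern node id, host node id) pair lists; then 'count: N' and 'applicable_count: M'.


4 match(es); 4 pass the dangling check.
match: 0->8, 1->0, 2->4, 3->9, 4->12 | applicable
match: 0->8, 1->0, 2->4, 3->9, 4->13 | applicable
match: 0->8, 1->4, 2->0, 3->12, 4->9 | applicable
match: 0->8, 1->4, 2->0, 3->13, 4->9 | applicable
count: 4
applicable_count: 4


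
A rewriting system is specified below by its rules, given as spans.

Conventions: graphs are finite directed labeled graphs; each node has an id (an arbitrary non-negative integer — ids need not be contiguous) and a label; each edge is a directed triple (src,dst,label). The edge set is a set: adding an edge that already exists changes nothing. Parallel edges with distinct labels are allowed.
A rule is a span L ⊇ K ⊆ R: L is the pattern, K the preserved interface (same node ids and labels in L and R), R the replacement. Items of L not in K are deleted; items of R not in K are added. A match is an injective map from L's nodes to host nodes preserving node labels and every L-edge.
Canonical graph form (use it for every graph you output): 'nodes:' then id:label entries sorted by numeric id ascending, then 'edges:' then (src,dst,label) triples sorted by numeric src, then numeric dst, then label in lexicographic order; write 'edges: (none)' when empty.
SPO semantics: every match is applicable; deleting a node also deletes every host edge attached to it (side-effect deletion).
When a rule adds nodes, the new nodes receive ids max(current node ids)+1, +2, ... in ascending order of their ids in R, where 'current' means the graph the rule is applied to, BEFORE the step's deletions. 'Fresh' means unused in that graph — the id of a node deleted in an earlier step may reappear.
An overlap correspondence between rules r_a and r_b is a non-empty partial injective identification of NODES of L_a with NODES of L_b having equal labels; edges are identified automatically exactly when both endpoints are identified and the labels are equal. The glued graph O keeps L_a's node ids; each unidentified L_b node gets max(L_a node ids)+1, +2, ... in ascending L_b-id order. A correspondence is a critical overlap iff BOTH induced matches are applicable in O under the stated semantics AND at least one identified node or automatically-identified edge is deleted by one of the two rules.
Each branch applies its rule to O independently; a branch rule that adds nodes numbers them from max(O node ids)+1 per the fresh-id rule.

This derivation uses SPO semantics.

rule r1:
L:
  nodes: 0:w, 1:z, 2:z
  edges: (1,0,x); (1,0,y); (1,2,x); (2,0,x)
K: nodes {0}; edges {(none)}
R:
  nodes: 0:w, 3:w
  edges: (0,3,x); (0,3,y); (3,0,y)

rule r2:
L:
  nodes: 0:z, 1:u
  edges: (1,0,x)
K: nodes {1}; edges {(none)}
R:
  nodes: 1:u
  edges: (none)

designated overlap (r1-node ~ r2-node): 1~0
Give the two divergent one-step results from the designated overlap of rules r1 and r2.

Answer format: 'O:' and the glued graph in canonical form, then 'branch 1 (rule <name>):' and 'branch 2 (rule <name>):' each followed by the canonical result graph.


O:
nodes: 0:w, 1:z, 2:z, 3:u
edges: (1,0,x); (1,0,y); (1,2,x); (2,0,x); (3,1,x)
branch 1 (rule r1):
nodes: 0:w, 3:u, 4:w
edges: (0,4,x); (0,4,y); (4,0,y)
branch 2 (rule r2):
nodes: 0:w, 2:z, 3:u
edges: (2,0,x)


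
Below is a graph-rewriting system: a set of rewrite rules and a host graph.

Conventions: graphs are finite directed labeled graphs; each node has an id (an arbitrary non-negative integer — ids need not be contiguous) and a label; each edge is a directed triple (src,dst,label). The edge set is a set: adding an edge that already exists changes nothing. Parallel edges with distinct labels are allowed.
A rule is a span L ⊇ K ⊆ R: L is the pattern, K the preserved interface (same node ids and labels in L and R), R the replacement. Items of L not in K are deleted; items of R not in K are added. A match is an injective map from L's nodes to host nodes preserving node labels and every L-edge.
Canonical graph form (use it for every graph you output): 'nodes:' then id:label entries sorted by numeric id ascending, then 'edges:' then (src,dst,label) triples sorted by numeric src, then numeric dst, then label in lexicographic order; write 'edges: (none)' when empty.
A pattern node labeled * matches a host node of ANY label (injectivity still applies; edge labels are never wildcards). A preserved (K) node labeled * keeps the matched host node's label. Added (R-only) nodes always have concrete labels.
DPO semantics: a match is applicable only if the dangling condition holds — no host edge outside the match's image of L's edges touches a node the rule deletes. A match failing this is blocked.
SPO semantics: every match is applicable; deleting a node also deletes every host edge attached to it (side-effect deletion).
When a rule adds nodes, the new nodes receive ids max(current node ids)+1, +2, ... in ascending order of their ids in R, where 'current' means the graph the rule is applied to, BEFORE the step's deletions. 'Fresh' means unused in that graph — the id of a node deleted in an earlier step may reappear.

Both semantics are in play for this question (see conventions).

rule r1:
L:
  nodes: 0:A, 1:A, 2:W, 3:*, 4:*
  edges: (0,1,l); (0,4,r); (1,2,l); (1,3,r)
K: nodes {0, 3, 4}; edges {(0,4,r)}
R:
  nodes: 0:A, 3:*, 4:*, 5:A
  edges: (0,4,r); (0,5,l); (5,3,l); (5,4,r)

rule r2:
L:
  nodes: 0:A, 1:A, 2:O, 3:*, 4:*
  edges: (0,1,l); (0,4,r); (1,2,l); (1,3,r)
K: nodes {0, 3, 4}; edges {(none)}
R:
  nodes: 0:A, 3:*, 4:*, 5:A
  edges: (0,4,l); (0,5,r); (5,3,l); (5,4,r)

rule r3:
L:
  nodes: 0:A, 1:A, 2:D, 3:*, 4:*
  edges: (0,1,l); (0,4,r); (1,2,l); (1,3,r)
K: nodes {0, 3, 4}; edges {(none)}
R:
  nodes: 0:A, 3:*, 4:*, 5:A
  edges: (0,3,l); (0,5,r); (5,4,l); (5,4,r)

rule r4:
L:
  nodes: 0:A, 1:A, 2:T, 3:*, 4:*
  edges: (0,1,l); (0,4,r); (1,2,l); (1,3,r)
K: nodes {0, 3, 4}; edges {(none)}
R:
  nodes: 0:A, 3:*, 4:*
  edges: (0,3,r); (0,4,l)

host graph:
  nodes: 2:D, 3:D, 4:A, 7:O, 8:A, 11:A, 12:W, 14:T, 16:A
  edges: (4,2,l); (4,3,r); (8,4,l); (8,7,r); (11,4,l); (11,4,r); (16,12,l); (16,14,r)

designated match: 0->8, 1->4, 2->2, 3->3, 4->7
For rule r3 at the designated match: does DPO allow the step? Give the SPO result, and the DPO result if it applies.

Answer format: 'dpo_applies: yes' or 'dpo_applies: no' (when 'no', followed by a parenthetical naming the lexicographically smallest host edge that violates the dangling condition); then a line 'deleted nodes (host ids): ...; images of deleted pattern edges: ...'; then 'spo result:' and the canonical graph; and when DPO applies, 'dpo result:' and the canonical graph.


dpo_applies: no
(the rule deletes node 4, which keeps host edge (11,4,l) outside the match image — the dangling condition fails, DPO blocks; SPO proceeds and side-deletes such edges)
deleted nodes (host ids): 2, 4; images of deleted pattern edges: (4,2,l); (4,3,r); (8,4,l); (8,7,r)
spo result:
nodes: 3:D, 7:O, 8:A, 11:A, 12:W, 14:T, 16:A, 17:A
edges: (8,3,l); (8,17,r); (16,12,l); (16,14,r); (17,7,l); (17,7,r)


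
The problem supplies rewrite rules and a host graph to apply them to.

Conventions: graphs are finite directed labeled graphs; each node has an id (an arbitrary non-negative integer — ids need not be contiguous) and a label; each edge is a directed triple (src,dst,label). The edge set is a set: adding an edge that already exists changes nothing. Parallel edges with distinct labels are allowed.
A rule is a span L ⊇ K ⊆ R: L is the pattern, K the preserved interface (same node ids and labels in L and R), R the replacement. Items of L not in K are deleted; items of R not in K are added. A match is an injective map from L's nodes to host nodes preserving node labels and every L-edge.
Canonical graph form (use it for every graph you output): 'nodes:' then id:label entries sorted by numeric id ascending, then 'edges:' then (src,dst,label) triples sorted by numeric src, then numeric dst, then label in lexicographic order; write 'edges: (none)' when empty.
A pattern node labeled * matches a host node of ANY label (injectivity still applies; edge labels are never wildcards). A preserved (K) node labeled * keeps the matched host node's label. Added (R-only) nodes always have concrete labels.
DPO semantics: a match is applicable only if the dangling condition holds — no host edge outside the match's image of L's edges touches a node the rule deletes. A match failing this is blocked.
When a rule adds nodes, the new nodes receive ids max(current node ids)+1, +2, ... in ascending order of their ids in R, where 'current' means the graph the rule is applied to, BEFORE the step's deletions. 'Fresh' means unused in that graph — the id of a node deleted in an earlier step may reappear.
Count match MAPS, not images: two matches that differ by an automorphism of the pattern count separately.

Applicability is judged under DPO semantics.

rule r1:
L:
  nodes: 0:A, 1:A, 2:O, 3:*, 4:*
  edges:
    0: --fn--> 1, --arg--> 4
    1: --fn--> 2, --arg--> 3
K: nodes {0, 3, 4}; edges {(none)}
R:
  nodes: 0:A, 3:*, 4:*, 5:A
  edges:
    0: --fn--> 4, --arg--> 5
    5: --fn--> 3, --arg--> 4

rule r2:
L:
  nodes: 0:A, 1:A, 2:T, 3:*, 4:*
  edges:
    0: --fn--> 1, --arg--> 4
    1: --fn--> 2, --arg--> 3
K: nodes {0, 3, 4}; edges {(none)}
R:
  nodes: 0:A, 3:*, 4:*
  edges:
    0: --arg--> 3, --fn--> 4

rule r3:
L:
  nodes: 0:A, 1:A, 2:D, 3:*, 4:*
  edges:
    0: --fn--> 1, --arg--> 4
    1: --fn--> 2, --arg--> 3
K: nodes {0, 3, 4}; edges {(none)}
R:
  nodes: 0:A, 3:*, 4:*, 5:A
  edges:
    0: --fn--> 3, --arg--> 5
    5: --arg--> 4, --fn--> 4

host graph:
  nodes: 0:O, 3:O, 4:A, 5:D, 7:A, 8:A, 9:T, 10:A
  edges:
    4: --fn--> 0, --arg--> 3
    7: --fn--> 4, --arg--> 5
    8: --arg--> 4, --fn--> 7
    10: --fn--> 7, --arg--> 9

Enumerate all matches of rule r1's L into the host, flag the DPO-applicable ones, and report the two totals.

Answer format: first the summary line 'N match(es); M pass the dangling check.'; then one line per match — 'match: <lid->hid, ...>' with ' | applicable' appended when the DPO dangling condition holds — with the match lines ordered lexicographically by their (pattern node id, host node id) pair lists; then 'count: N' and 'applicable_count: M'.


1 match(es); 0 pass the dangling check.
match: 0->7, 1->4, 2->0, 3->3, 4->5
count: 1
applicable_count: 0


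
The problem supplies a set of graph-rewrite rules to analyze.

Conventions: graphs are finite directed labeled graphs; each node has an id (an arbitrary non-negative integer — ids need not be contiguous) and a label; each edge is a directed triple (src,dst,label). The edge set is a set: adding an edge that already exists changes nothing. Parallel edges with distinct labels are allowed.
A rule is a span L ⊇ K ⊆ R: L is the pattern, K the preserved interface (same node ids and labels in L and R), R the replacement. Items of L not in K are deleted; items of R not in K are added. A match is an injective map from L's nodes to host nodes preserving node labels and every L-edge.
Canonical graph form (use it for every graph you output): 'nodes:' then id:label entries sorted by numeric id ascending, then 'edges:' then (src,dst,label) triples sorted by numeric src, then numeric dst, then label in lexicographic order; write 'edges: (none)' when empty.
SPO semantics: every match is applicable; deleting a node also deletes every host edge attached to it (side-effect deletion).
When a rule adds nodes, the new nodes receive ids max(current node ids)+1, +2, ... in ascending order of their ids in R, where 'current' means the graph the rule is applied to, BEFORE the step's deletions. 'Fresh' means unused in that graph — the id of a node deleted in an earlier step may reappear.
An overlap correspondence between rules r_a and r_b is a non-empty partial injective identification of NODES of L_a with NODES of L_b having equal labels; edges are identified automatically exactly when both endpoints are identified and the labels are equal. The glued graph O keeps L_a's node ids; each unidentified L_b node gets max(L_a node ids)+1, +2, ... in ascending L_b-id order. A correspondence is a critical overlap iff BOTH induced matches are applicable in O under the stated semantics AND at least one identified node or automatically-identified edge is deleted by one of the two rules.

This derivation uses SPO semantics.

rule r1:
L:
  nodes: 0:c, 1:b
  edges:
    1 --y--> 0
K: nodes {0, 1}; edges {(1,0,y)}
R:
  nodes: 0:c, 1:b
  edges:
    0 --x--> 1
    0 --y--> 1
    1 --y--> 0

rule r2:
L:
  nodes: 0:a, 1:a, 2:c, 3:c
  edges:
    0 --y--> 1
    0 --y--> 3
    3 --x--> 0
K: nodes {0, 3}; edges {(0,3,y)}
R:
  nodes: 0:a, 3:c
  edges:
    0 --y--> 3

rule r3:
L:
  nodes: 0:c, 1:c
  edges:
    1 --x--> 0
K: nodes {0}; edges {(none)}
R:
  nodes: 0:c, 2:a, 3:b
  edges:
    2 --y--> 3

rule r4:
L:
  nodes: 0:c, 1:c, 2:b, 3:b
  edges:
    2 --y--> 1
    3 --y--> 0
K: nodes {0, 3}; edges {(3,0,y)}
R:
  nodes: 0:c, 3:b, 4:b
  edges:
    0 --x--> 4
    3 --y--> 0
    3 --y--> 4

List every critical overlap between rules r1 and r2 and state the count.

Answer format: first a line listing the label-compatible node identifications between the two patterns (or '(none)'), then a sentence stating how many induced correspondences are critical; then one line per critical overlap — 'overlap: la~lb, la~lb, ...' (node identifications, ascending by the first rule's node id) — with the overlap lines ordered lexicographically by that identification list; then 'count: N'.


label-compatible node identifications between L(r1) and L(r2): 0~2, 0~3
1 of the induced correspondences is a critical overlap of r1 and r2.
overlap: 0~2
count: 1


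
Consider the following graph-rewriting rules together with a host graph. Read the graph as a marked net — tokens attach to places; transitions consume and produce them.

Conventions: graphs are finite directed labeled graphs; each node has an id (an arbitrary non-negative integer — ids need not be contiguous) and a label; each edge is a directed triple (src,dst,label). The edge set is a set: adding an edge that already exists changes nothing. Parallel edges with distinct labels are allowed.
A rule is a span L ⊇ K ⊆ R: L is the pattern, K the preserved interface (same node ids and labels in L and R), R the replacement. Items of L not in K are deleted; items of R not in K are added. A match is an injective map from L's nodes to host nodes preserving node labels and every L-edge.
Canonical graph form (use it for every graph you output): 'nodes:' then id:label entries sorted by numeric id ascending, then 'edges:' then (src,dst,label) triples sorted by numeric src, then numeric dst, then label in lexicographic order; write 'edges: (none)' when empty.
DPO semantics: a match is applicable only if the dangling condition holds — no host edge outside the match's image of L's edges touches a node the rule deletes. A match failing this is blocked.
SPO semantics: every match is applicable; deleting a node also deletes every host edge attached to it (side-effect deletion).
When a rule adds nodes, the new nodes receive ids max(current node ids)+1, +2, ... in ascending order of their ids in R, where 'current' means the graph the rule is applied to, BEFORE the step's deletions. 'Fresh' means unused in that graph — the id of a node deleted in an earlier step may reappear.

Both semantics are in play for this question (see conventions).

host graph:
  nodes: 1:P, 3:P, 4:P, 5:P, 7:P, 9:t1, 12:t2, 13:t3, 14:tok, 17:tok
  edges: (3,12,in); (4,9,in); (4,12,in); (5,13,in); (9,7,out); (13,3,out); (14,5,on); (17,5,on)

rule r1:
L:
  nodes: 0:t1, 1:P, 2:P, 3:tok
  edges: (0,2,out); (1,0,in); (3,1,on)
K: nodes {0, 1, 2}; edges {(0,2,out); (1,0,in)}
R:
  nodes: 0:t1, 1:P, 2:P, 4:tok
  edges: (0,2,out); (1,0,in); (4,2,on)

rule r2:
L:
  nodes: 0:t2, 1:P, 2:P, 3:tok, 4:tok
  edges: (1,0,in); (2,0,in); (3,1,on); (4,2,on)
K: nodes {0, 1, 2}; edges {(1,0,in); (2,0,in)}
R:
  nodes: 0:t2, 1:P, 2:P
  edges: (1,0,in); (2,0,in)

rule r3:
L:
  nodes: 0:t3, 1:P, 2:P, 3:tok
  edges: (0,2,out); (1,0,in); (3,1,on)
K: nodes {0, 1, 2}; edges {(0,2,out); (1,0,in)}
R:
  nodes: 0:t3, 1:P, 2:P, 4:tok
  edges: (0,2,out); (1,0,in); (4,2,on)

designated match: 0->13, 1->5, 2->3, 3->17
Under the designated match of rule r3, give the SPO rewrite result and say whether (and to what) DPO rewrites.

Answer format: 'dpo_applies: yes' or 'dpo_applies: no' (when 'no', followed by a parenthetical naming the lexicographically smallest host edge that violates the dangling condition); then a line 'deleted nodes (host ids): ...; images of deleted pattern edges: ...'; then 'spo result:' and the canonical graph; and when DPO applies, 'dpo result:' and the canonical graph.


dpo_applies: yes
deleted nodes (host ids): 17; images of deleted pattern edges: (17,5,on)
spo result:
nodes: 1:P, 3:P, 4:P, 5:P, 7:P, 9:t1, 12:t2, 13:t3, 14:tok, 18:tok
edges: (3,12,in); (4,9,in); (4,12,in); (5,13,in); (9,7,out); (13,3,out); (14,5,on); (18,3,on)
dpo result:
nodes: 1:P, 3:P, 4:P, 5:P, 7:P, 9:t1, 12:t2, 13:t3, 14:tok, 18:tok
edges: (3,12,in); (4,9,in); (4,12,in); (5,13,in); (9,7,out); (13,3,out); (14,5,on); (18,3,on)
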